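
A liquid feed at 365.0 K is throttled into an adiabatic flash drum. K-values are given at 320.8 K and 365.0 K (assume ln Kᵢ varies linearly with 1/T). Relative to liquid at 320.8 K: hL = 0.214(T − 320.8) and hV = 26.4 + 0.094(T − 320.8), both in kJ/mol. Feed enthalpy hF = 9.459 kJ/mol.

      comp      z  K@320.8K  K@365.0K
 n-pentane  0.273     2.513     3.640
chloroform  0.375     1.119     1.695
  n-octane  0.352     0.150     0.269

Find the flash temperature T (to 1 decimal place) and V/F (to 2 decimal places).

T = 329.4 K, V/F = 0.30

Adiabatic flash: solve Rachford–Rice at each trial T, then check hF = ψ·hV(T) + (1−ψ)·hL(T).
  T = 320.8 K: K = (2.513, 1.119, 0.150), RR gives ψ = 0.200, H_out = 5.287 kJ/mol
  T = 365.0 K: K = (3.640, 1.695, 0.269), RR gives ψ = 0.605, H_out = 22.214 kJ/mol
  T = 342.9 K: K = (3.061, 1.396, 0.205), RR gives ψ = 0.430, H_out = 14.932 kJ/mol
  T = 331.9 K: K = (2.784, 1.255, 0.176), RR gives ψ = 0.326, H_out = 10.541 kJ/mol
  T = 326.4 K: K = (2.648, 1.187, 0.163), RR gives ψ = 0.267, H_out = 8.060 kJ/mol
  T = 329.1 K: K = (2.715, 1.220, 0.169), RR gives ψ = 0.296, H_out = 9.305 kJ/mol
  T = 330.5 K: K = (2.749, 1.237, 0.173), RR gives ψ = 0.311, H_out = 9.930 kJ/mol
Linear interpolation between T = 329.1 (H_out = 9.305) and T = 330.5 (H_out = 9.930) on hF = 9.459 gives T ≈ 329.4 K, at which ψ = 0.30.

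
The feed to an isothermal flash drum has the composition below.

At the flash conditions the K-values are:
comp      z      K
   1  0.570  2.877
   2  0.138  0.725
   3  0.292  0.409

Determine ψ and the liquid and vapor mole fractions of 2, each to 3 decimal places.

ψ = 0.872, x_2 = 0.182, y_2 = 0.132

Material balance + equilibrium reduce to Σ zᵢ(Kᵢ−1)/(1+ψ(Kᵢ−1)) = 0.
Feasibility: ΣzᵢKᵢ = 1.859, Σzᵢ/Kᵢ = 1.102 — both > 1, two phases present.
Iterate (Newton) starting at ψ = 0.41:
  ψ = 0.410: g = 0.3341, g' = -0.832 → ψ = 0.811
  ψ = 0.811: g = 0.0436, g' = -0.709 → ψ = 0.873
  ψ = 0.873: g = -0.0009, g' = -0.742 → ψ = 0.872
Converged at ψ = 0.872.
Compositions from xᵢ = zᵢ/(1+ψ(Kᵢ−1)), yᵢ = Kᵢxᵢ:
  1: x = 0.216, y = 0.622
  2: x = 0.182, y = 0.132
  3: x = 0.602, y = 0.246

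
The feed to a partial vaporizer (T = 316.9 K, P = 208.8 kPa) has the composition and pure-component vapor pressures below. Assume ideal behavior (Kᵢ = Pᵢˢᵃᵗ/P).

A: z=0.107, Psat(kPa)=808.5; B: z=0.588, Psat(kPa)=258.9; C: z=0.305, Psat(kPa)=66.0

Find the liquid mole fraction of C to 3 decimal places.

x_C = 0.408

Raoult's law: Kᵢ = Pᵢˢᵃᵗ/P = Pᵢˢᵃᵗ/208.8.
  K_A = 808.5/208.8 = 3.87213, K_B = 258.9/208.8 = 1.23994, K_C = 66.0/208.8 = 0.31609
Let ψ = V/F and solve Σ zᵢ(Kᵢ−1)/(1+ψ(Kᵢ−1)) = 0.
Feasibility: ΣzᵢKᵢ = 1.240, Σzᵢ/Kᵢ = 1.467 — both > 1, two phases present.
Newton iteration, ψ⁰ = 0.5:
  ψ = 0.500: g = -0.0649, g' = -0.505 → ψ = 0.372
  ψ = 0.372: g = -0.0015, g' = -0.492 → ψ = 0.369
Converged at ψ = 0.369.
Compositions from xᵢ = zᵢ/(1+ψ(Kᵢ−1)), yᵢ = Kᵢxᵢ:
  A: x = 0.052, y = 0.201
  B: x = 0.540, y = 0.670
  C: x = 0.408, y = 0.129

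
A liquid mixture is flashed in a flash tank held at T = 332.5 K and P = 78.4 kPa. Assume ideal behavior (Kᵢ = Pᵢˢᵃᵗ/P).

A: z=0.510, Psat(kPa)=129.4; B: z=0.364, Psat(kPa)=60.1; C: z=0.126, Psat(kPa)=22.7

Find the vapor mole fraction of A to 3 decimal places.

Raoult's law: Kᵢ = Pᵢˢᵃᵗ/P = Pᵢˢᵃᵗ/78.4.
  K_A = 129.4/78.4 = 1.65051, K_B = 60.1/78.4 = 0.76658, K_C = 22.7/78.4 = 0.28954
Rachford–Rice: g(ψ) = Σ zᵢ(Kᵢ−1)/(1+ψ(Kᵢ−1)) = 0.
Feasibility: ΣzᵢKᵢ = 1.157, Σzᵢ/Kᵢ = 1.219 — both > 1, two phases present.
Newton–Raphson from ψ = 0.66:
  ψ = 0.660: g = -0.0369, g' = -0.359 → ψ = 0.557
  ψ = 0.557: g = -0.0023, g' = -0.317 → ψ = 0.550
Converged at ψ = 0.550.
Compositions from xᵢ = zᵢ/(1+ψ(Kᵢ−1)), yᵢ = Kᵢxᵢ:
  A: x = 0.376, y = 0.620
  B: x = 0.418, y = 0.320
  C: x = 0.207, y = 0.060

y_A = 0.620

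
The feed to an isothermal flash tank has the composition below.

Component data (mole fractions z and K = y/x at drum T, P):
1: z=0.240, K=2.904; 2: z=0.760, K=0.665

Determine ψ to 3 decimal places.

ψ = 0.317

Let ψ = V/F and solve Σ zᵢ(Kᵢ−1)/(1+ψ(Kᵢ−1)) = 0.
Feasibility: ΣzᵢKᵢ = 1.202, Σzᵢ/Kᵢ = 1.226 — both > 1, two phases present.
Binary case is linear: z₁(K₁−1)(1+ψ(K₂−1)) + z₂(K₂−1)(1+ψ(K₁−1)) = 0
⇒ ψ = [z₁(K₁−1)+z₂(K₂−1)] / [−(K₁−1)(K₂−1)] = 0.2024/0.6378 = 0.317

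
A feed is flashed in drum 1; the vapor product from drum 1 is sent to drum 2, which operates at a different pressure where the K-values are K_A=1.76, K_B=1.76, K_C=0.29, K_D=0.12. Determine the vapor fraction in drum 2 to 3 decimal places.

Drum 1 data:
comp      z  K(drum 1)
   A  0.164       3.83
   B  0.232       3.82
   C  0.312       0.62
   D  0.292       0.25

Drum 1:
Material balance + equilibrium reduce to Σ zᵢ(Kᵢ−1)/(1+ψ₁(Kᵢ−1)) = 0.
g(0) = ΣzᵢKᵢ − 1 = 0.781 and g(1) = 1 − Σzᵢ/Kᵢ = -0.775, so a root lies in (0, 1).
Iterate (Newton) starting at ψ₁ = 0.5:
  ψ₁ = 0.500: g = -0.0331, g' = -1.032 → ψ₁ = 0.468
Converged at ψ₁ = 0.468.
Drum-1 compositions:
  A: x = 0.071, y = 0.270
  B: x = 0.100, y = 0.382
  C: x = 0.379, y = 0.235
  D: x = 0.450, y = 0.112
Drum-2 feed = drum-1 vapor: z₂ = (0.2702, 0.3820, 0.2353, 0.1125).
Drum 2:
Let ψ₂ = V/F and solve Σ zᵢ(Kᵢ−1)/(1+ψ₂(Kᵢ−1)) = 0.
Check two-phase: ΣzᵢKᵢ = 1.230 > 1 and Σzᵢ/Kᵢ = 2.119 > 1, so g(0) = 0.230 > 0 and g(1) = -1.119 < 0.
Newton iteration, ψ₂⁰ = 0.64:
  ψ₂ = 0.640: g = -0.1993, g' = -1.026 → ψ₂ = 0.446
  ψ₂ = 0.446: g = -0.0369, g' = -0.700 → ψ₂ = 0.393
  ψ₂ = 0.393: g = -0.0012, g' = -0.655 → ψ₂ = 0.391
Converged at ψ₂ = 0.391.
  A: x = 0.208, y = 0.367
  B: x = 0.295, y = 0.518
  C: x = 0.326, y = 0.094
  D: x = 0.171, y = 0.021

V/F (drum 2) = 0.391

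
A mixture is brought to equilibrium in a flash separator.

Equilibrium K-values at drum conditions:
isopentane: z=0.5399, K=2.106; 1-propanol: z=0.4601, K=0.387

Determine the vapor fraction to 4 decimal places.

ψ = 0.4647

Let ψ = V/F and solve Σ zᵢ(Kᵢ−1)/(1+ψ(Kᵢ−1)) = 0.
Check two-phase: ΣzᵢKᵢ = 1.3151 > 1 and Σzᵢ/Kᵢ = 1.4453 > 1, so g(0) = 0.3151 > 0 and g(1) = -0.4453 < 0.
Newton–Raphson from ψ = 0.5:
  ψ = 0.5000: g = -0.02219, g' = -0.6333 → ψ = 0.4650
  ψ = 0.4650: g = -0.00013, g' = -0.6262 → ψ = 0.4647
Converged at ψ = 0.4647.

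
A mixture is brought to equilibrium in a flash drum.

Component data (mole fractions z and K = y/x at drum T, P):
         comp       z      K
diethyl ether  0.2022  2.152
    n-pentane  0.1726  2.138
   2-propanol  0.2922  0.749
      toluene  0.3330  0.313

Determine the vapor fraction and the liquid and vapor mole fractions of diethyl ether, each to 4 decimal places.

ψ = 0.2124, x_diethyl ether = 0.1625, y_diethyl ether = 0.3496

Rachford–Rice: g(ψ) = Σ zᵢ(Kᵢ−1)/(1+ψ(Kᵢ−1)) = 0.
Check two-phase: ΣzᵢKᵢ = 1.1272 > 1 and Σzᵢ/Kᵢ = 1.6287 > 1, so g(0) = 0.1272 > 0 and g(1) = -0.6287 < 0.
Iterate (Newton) starting at ψ = 0.5:
  ψ = 0.5000: g = -0.15935, g' = -0.5876 → ψ = 0.2288
  ψ = 0.2288: g = -0.00906, g' = -0.5508 → ψ = 0.2123
  ψ = 0.2123: g = 0.00003, g' = -0.5542 → ψ = 0.2124
Converged at ψ = 0.2124.
Compositions from xᵢ = zᵢ/(1+ψ(Kᵢ−1)), yᵢ = Kᵢxᵢ:
  diethyl ether: x = 0.1625, y = 0.3496
  n-pentane: x = 0.1390, y = 0.2972
  2-propanol: x = 0.3087, y = 0.2312
  toluene: x = 0.3899, y = 0.1220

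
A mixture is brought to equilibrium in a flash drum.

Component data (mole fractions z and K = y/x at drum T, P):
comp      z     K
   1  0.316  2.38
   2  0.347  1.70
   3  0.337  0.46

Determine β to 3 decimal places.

β = 0.881

Let β = V/F and solve Σ zᵢ(Kᵢ−1)/(1+β(Kᵢ−1)) = 0.
Feasibility: ΣzᵢKᵢ = 1.497, Σzᵢ/Kᵢ = 1.069 — both > 1, two phases present.
Newton–Raphson from β = 0.51:
  β = 0.510: g = 0.1838, g' = -0.487 → β = 0.888
  β = 0.888: g = -0.0037, g' = -0.549 → β = 0.881
Converged at β = 0.881.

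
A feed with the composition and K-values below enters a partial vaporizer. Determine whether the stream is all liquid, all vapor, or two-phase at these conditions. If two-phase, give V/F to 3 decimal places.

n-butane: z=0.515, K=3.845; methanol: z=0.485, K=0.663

all vapor

ΣzᵢKᵢ = 2.302; Σzᵢ/Kᵢ = 0.865.
Since Σzᵢ/Kᵢ < 1 the mixture is above its dew point — single vapor phase.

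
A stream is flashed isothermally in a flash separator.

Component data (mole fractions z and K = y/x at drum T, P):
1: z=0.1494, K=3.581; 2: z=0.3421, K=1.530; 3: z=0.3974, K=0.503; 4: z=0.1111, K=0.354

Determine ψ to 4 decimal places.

ψ = 0.3927

Iterate (Newton) starting at ψ = 0.6:
  ψ = 0.6000: g = -0.10976, g' = -0.5315 → ψ = 0.3935
  ψ = 0.3935: g = -0.00042, g' = -0.5458 → ψ = 0.3927
Converged at ψ = 0.3927.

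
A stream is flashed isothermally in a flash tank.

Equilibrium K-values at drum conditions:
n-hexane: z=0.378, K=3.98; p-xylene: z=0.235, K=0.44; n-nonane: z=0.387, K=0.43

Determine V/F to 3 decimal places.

Rachford–Rice: g(V/F) = Σ zᵢ(Kᵢ−1)/(1+V/F(Kᵢ−1)) = 0.
Feasibility: ΣzᵢKᵢ = 1.774, Σzᵢ/Kᵢ = 1.529 — both > 1, two phases present.
Iterate (Newton) starting at V/F = 0.5:
  V/F = 0.500: g = -0.0389, g' = -0.930 → V/F = 0.458
  V/F = 0.458: g = 0.0007, g' = -0.964 → V/F = 0.459
Converged at V/F = 0.459.

V/F = 0.459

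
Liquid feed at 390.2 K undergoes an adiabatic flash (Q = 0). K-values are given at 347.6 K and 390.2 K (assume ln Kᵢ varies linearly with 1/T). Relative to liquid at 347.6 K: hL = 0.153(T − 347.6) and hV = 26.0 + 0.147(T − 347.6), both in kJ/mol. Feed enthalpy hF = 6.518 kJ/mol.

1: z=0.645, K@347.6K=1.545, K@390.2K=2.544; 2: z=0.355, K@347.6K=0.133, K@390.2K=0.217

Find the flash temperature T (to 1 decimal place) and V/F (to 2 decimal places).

T = 353.3 K, V/F = 0.22

Adiabatic flash: solve Rachford–Rice at each trial T, then check hF = ψ·hV(T) + (1−ψ)·hL(T).
  T = 347.6 K: K = (1.545, 0.133), RR gives ψ = 0.093, H_out = 2.407 kJ/mol
  T = 390.2 K: K = (2.544, 0.217), RR gives ψ = 0.594, H_out = 21.806 kJ/mol
  T = 368.9 K: K = (2.011, 0.172), RR gives ψ = 0.428, H_out = 14.338 kJ/mol
  T = 358.2 K: K = (1.769, 0.152), RR gives ψ = 0.299, H_out = 9.367 kJ/mol
  T = 352.9 K: K = (1.655, 0.142), RR gives ψ = 0.210, H_out = 6.258 kJ/mol
  T = 355.5 K: K = (1.710, 0.147), RR gives ψ = 0.256, H_out = 7.856 kJ/mol
  T = 354.2 K: K = (1.682, 0.145), RR gives ψ = 0.234, H_out = 7.077 kJ/mol
Linear interpolation between T = 352.9 (H_out = 6.258) and T = 354.2 (H_out = 7.077) on hF = 6.518 gives T ≈ 353.3 K, at which ψ = 0.22.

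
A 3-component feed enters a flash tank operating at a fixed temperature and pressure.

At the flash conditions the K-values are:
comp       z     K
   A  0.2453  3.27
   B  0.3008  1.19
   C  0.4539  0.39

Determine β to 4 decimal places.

β = 0.3677

Material balance + equilibrium reduce to Σ zᵢ(Kᵢ−1)/(1+β(Kᵢ−1)) = 0.
Check two-phase: ΣzᵢKᵢ = 1.3371 > 1 and Σzᵢ/Kᵢ = 1.4916 > 1, so g(0) = 0.3371 > 0 and g(1) = -0.4916 < 0.
Newton iteration, β⁰ = 0.5:
  β = 0.5000: g = -0.08538, g' = -0.6360 → β = 0.3658
  β = 0.3658: g = 0.00128, g' = -0.6667 → β = 0.3677
Converged at β = 0.3677.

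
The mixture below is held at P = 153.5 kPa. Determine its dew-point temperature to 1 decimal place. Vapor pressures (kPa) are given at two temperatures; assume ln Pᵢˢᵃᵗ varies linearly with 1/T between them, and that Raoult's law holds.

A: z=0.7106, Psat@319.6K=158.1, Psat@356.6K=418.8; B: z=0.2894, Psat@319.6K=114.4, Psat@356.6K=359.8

Dew-point temperature: Σzᵢ·P/Pᵢˢᵃᵗ(T) = 1. Interpolate ln Pᵢˢᵃᵗ = aᵢ + bᵢ/T.
  T = 319.6 K: ΣzᵢP/Pᵢˢᵃᵗ = 1.0782
  T = 356.6 K: ΣzᵢP/Pᵢˢᵃᵗ = 0.3839
  T = 338.1 K: ΣzᵢP/Pᵢˢᵃᵗ = 0.6250
  T = 328.9 K: ΣzᵢP/Pᵢˢᵃᵗ = 0.8132
  T = 324.2 K: ΣzᵢP/Pᵢˢᵃᵗ = 0.9359
  T = 321.9 K: ΣzᵢP/Pᵢˢᵃᵗ = 1.0040
Interpolating between 321.9 K and 324.2 K gives T ≈ 322.0 K.

T = 322.0 K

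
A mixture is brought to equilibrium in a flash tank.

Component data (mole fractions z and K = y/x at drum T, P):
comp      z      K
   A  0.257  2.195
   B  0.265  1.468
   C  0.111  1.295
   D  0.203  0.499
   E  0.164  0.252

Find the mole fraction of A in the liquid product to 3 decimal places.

x_A = 0.163

Material balance + equilibrium reduce to Σ zᵢ(Kᵢ−1)/(1+β(Kᵢ−1)) = 0.
Check two-phase: ΣzᵢKᵢ = 1.240 > 1 and Σzᵢ/Kᵢ = 1.441 > 1, so g(0) = 0.240 > 0 and g(1) = -0.441 < 0.
Iterate (Newton) starting at β = 0.69:
  β = 0.690: g = -0.1197, g' = -0.661 → β = 0.509
  β = 0.509: g = -0.0150, g' = -0.518 → β = 0.480
Converged at β = 0.480.
Compositions from xᵢ = zᵢ/(1+β(Kᵢ−1)), yᵢ = Kᵢxᵢ:
  A: x = 0.163, y = 0.359
  B: x = 0.216, y = 0.318
  C: x = 0.097, y = 0.126
  D: x = 0.267, y = 0.133
  E: x = 0.256, y = 0.064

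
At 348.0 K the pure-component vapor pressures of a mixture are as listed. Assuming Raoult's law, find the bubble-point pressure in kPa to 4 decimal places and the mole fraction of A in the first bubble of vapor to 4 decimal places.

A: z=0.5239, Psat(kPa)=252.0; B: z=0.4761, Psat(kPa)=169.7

Pbub = 212.8170 kPa, y_A = 0.6204

At the bubble point ψ → 0, so ΣzᵢKᵢ = 1 with Kᵢ = Pᵢˢᵃᵗ/P ⇒ P = ΣzᵢPᵢˢᵃᵗ.
P = 0.5239·252.0 + 0.4761·169.7 = 212.8170 kPa
yᵢ = zᵢPᵢˢᵃᵗ/P ⇒ y_A = 0.5239·252.0/212.8170 = 0.6204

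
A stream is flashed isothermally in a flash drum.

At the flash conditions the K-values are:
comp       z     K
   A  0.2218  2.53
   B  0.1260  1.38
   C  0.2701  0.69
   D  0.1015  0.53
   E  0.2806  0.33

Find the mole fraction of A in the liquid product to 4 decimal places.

Newton iteration, ψ⁰ = 0.68:
  ψ = 0.6800: g = -0.31718, g' = -0.6513 → ψ = 0.1930
  ψ = 0.1930: g = -0.05086, g' = -0.5479 → ψ = 0.1002
  ψ = 0.1002: g = 0.00236, g' = -0.6043 → ψ = 0.1041
Converged at ψ = 0.1041.
Compositions from xᵢ = zᵢ/(1+ψ(Kᵢ−1)), yᵢ = Kᵢxᵢ:
  A: x = 0.1913, y = 0.4840
  B: x = 0.1212, y = 0.1673
  C: x = 0.2791, y = 0.1926
  D: x = 0.1067, y = 0.0566
  E: x = 0.3016, y = 0.0995

x_A = 0.1913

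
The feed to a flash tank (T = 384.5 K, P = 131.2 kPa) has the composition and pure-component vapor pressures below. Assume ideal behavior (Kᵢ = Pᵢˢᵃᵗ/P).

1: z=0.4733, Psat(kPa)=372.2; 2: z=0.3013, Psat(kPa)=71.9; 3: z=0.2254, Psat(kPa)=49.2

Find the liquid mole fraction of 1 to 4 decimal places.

x_1 = 0.2248

Raoult's law: Kᵢ = Pᵢˢᵃᵗ/P = Pᵢˢᵃᵗ/131.2.
  K_1 = 372.2/131.2 = 2.836890, K_2 = 71.9/131.2 = 0.548018, K_3 = 49.2/131.2 = 0.375000
Let β = V/F and solve Σ zᵢ(Kᵢ−1)/(1+β(Kᵢ−1)) = 0.
Feasibility: ΣzᵢKᵢ = 1.5923, Σzᵢ/Kᵢ = 1.3177 — both > 1, two phases present.
Newton–Raphson from β = 0.67:
  β = 0.6700: g = -0.04796, g' = -0.7082 → β = 0.6023
  β = 0.6023: g = -0.00028, g' = -0.7026 → β = 0.6019
Converged at β = 0.6019.
Compositions from xᵢ = zᵢ/(1+β(Kᵢ−1)), yᵢ = Kᵢxᵢ:
  1: x = 0.2248, y = 0.6377
  2: x = 0.4139, y = 0.2268
  3: x = 0.3613, y = 0.1355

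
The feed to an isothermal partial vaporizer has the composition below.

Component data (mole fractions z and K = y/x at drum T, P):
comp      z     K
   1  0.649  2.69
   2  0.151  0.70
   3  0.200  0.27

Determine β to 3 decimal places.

β = 0.854

Material balance + equilibrium reduce to Σ zᵢ(Kᵢ−1)/(1+β(Kᵢ−1)) = 0.
g(0) = ΣzᵢKᵢ − 1 = 0.906 and g(1) = 1 − Σzᵢ/Kᵢ = -0.198, so a root lies in (0, 1).
Newton iteration, β⁰ = 0.48:
  β = 0.480: g = 0.3279, g' = -0.836 → β = 0.872
  β = 0.872: g = -0.0198, g' = -1.135 → β = 0.855
  β = 0.855: g = -0.0004, g' = -1.088 → β = 0.854
Converged at β = 0.854.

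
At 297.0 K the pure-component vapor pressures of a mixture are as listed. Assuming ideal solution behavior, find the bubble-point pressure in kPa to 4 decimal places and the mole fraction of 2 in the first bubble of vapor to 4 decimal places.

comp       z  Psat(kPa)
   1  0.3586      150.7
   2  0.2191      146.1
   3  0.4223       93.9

Pbub = 125.7055 kPa, y_2 = 0.2546

At the bubble point ψ → 0, so ΣzᵢKᵢ = 1 with Kᵢ = Pᵢˢᵃᵗ/P ⇒ P = ΣzᵢPᵢˢᵃᵗ.
P = 0.3586·150.7 + 0.2191·146.1 + 0.4223·93.9 = 125.7055 kPa
yᵢ = zᵢPᵢˢᵃᵗ/P ⇒ y_2 = 0.2191·146.1/125.7055 = 0.2546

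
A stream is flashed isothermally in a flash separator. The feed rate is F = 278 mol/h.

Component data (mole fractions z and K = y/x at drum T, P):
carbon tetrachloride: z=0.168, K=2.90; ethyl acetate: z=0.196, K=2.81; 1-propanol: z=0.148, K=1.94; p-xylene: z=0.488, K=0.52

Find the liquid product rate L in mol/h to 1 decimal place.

L = 70.7 mol/h

Let β = V/F and solve Σ zᵢ(Kᵢ−1)/(1+β(Kᵢ−1)) = 0.
Check two-phase: ΣzᵢKᵢ = 1.579 > 1 and Σzᵢ/Kᵢ = 1.142 > 1, so g(0) = 0.579 > 0 and g(1) = -0.142 < 0.
Iterate (Newton) starting at β = 0.65:
  β = 0.650: g = 0.0517, g' = -0.545 → β = 0.745
  β = 0.745: g = 0.0005, g' = -0.538 → β = 0.746
Converged at β = 0.746.
Then V = β·F = 0.7457·278 = 207.3 mol/h and L = F − V = 70.7 mol/h.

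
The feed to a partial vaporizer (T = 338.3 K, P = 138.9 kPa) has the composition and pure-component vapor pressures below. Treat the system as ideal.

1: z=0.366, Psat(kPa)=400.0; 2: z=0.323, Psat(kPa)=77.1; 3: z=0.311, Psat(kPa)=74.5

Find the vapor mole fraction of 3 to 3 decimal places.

y_3 = 0.213

Raoult's law: Kᵢ = Pᵢˢᵃᵗ/P = Pᵢˢᵃᵗ/138.9.
  K_1 = 400.0/138.9 = 2.87977, K_2 = 77.1/138.9 = 0.55508, K_3 = 74.5/138.9 = 0.53636
Material balance + equilibrium reduce to Σ zᵢ(Kᵢ−1)/(1+ψ(Kᵢ−1)) = 0.
Feasibility: ΣzᵢKᵢ = 1.400, Σzᵢ/Kᵢ = 1.289 — both > 1, two phases present.
Newton iteration, ψ⁰ = 0.56:
  ψ = 0.560: g = -0.0510, g' = -0.542 → ψ = 0.466
  ψ = 0.466: g = 0.0015, g' = -0.578 → ψ = 0.469
Converged at ψ = 0.469.
Compositions from xᵢ = zᵢ/(1+ψ(Kᵢ−1)), yᵢ = Kᵢxᵢ:
  1: x = 0.195, y = 0.560
  2: x = 0.408, y = 0.227
  3: x = 0.397, y = 0.213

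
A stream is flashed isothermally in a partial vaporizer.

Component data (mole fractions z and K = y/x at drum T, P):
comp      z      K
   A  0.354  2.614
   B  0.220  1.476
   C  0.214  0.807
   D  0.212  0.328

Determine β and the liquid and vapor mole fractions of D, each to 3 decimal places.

Material balance + equilibrium reduce to Σ zᵢ(Kᵢ−1)/(1+β(Kᵢ−1)) = 0.
g(0) = ΣzᵢKᵢ − 1 = 0.492 and g(1) = 1 − Σzᵢ/Kᵢ = -0.196, so a root lies in (0, 1).
Newton–Raphson from β = 0.35:
  β = 0.350: g = 0.2243, g' = -0.586 → β = 0.733
  β = 0.733: g = 0.0106, g' = -0.603 → β = 0.750
Converged at β = 0.750.
Compositions from xᵢ = zᵢ/(1+β(Kᵢ−1)), yᵢ = Kᵢxᵢ:
  A: x = 0.160, y = 0.419
  B: x = 0.162, y = 0.239
  C: x = 0.250, y = 0.202
  D: x = 0.428, y = 0.140

β = 0.750, x_D = 0.428, y_D = 0.140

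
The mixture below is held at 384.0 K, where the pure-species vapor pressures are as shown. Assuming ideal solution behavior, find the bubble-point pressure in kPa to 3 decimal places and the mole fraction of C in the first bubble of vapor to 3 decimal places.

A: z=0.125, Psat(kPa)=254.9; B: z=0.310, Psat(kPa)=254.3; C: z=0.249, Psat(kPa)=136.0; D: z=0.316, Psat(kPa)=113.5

Pbub = 180.425 kPa, y_C = 0.188

At the bubble point ψ → 0, so ΣzᵢKᵢ = 1 with Kᵢ = Pᵢˢᵃᵗ/P ⇒ P = ΣzᵢPᵢˢᵃᵗ.
P = 0.125·254.9 + 0.310·254.3 + 0.249·136.0 + 0.316·113.5 = 180.425 kPa
yᵢ = zᵢPᵢˢᵃᵗ/P ⇒ y_C = 0.249·136.0/180.425 = 0.188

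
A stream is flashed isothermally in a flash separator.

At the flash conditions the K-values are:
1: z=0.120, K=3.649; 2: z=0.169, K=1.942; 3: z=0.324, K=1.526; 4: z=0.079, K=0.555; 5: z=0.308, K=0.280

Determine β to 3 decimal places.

Rachford–Rice: g(β) = Σ zᵢ(Kᵢ−1)/(1+β(Kᵢ−1)) = 0.
Feasibility: ΣzᵢKᵢ = 1.391, Σzᵢ/Kᵢ = 1.575 — both > 1, two phases present.
Newton–Raphson from β = 0.5:
  β = 0.500: g = -0.0118, g' = -0.697 → β = 0.483
Converged at β = 0.483.

β = 0.483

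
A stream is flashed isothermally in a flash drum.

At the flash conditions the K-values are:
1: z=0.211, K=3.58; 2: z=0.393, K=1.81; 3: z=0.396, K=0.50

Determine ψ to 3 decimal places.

Newton–Raphson from ψ = 0.55:
  ψ = 0.550: g = 0.1722, g' = -0.552 → ψ = 0.862
  ψ = 0.862: g = 0.0083, g' = -0.530 → ψ = 0.878
Converged at ψ = 0.878.

ψ = 0.878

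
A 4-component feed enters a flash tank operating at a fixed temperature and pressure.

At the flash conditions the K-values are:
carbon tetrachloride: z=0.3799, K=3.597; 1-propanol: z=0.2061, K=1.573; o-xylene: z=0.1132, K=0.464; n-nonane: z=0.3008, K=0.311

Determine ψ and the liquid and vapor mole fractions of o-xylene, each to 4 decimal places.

ψ = 0.6335, x_o-xylene = 0.1714, y_o-xylene = 0.0795

Rachford–Rice: g(ψ) = Σ zᵢ(Kᵢ−1)/(1+ψ(Kᵢ−1)) = 0.
Check two-phase: ΣzᵢKᵢ = 1.8368 > 1 and Σzᵢ/Kᵢ = 1.4478 > 1, so g(0) = 0.8368 > 0 and g(1) = -0.4478 < 0.
Iterate (Newton) starting at ψ = 0.5:
  ψ = 0.5000: g = 0.12197, g' = -0.9189 → ψ = 0.6327
  ψ = 0.6327: g = 0.00068, g' = -0.9265 → ψ = 0.6335
Converged at ψ = 0.6335.
Compositions from xᵢ = zᵢ/(1+ψ(Kᵢ−1)), yᵢ = Kᵢxᵢ:
  carbon tetrachloride: x = 0.1436, y = 0.5166
  1-propanol: x = 0.1512, y = 0.2379
  o-xylene: x = 0.1714, y = 0.0795
  n-nonane: x = 0.5338, y = 0.1660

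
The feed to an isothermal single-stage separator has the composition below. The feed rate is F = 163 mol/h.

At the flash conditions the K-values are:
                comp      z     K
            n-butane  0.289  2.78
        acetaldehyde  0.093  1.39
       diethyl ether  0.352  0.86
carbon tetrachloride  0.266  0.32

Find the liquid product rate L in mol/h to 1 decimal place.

L = 88.7 mol/h

Material balance + equilibrium reduce to Σ zᵢ(Kᵢ−1)/(1+ψ(Kᵢ−1)) = 0.
Feasibility: ΣzᵢKᵢ = 1.321, Σzᵢ/Kᵢ = 1.411 — both > 1, two phases present.
Newton iteration, ψ⁰ = 0.34:
  ψ = 0.340: g = 0.0655, g' = -0.582 → ψ = 0.452
  ψ = 0.452: g = 0.0019, g' = -0.556 → ψ = 0.456
Converged at ψ = 0.456.
Then V = ψ·F = 0.4559·163 = 74.3 mol/h and L = F − V = 88.7 mol/h.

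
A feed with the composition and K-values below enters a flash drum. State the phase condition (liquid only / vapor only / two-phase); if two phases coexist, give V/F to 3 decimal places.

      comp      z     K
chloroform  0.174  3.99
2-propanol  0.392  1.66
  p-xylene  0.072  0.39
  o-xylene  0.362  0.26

ΣzᵢKᵢ = 1.467; Σzᵢ/Kᵢ = 1.857.
Both exceed 1, so a two-phase solution exists.
Material balance + equilibrium reduce to Σ zᵢ(Kᵢ−1)/(1+ψ(Kᵢ−1)) = 0.
Newton–Raphson from ψ = 0.5:
  ψ = 0.500: g = -0.0854, g' = -0.901 → ψ = 0.405
  ψ = 0.405: g = -0.0017, g' = -0.876 → ψ = 0.403
Converged at ψ = 0.403.

two-phase, V/F = 0.403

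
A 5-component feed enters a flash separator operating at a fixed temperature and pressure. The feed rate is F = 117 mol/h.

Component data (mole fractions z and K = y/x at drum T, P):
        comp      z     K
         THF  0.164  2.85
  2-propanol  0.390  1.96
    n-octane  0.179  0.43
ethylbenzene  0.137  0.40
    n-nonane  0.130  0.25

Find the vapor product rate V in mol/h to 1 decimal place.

V = 57.6 mol/h

Newton iteration, β⁰ = 0.58:
  β = 0.580: g = -0.0642, g' = -0.754 → β = 0.495
  β = 0.495: g = -0.0018, g' = -0.716 → β = 0.492
Converged at β = 0.492.
Then V = β·F = 0.4923·117 = 57.6 mol/h and L = F − V = 59.4 mol/h.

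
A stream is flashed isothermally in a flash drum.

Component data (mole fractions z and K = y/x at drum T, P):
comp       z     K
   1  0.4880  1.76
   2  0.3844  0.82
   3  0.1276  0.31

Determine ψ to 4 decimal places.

Material balance + equilibrium reduce to Σ zᵢ(Kᵢ−1)/(1+ψ(Kᵢ−1)) = 0.
g(0) = ΣzᵢKᵢ − 1 = 0.2136 and g(1) = 1 − Σzᵢ/Kᵢ = -0.1577, so a root lies in (0, 1).
Newton–Raphson from ψ = 0.5:
  ψ = 0.5000: g = 0.05830, g' = -0.3047 → ψ = 0.6914
  ψ = 0.6914: g = -0.00425, g' = -0.3595 → ψ = 0.6795
  ψ = 0.6795: g = -0.00003, g' = -0.3541 → ψ = 0.6794
Converged at ψ = 0.6794.

ψ = 0.6794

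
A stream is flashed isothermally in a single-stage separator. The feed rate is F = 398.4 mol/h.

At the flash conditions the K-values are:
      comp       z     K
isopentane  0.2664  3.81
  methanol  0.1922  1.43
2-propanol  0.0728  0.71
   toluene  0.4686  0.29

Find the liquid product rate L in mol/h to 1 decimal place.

Let ψ = V/F and solve Σ zᵢ(Kᵢ−1)/(1+ψ(Kᵢ−1)) = 0.
Check two-phase: ΣzᵢKᵢ = 1.4774 > 1 and Σzᵢ/Kᵢ = 1.9227 > 1, so g(0) = 0.4774 > 0 and g(1) = -0.9227 < 0.
Newton iteration, ψ⁰ = 0.4:
  ψ = 0.4000: g = -0.06560, g' = -0.9608 → ψ = 0.3317
  ψ = 0.3317: g = 0.00120, g' = -1.0024 → ψ = 0.3329
Converged at ψ = 0.3329.
Then V = ψ·F = 0.3329·398.4 = 132.6 mol/h and L = F − V = 265.8 mol/h.

L = 265.8 mol/h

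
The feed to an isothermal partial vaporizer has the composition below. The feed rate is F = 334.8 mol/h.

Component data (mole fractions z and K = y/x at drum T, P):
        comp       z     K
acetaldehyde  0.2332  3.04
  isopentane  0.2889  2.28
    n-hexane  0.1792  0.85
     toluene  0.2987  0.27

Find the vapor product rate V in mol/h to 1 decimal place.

V = 203.0 mol/h

Material balance + equilibrium reduce to Σ zᵢ(Kᵢ−1)/(1+V/F(Kᵢ−1)) = 0.
g(0) = ΣzᵢKᵢ − 1 = 0.6006 and g(1) = 1 − Σzᵢ/Kᵢ = -0.5205, so a root lies in (0, 1).
Newton–Raphson from V/F = 0.52:
  V/F = 0.5200: g = 0.07224, g' = -0.8174 → V/F = 0.6084
  V/F = 0.6084: g = -0.00166, g' = -0.8628 → V/F = 0.6064
Converged at V/F = 0.6064.
Then V = V/F·F = 0.6064·334.8 = 203.0 mol/h and L = F − V = 131.8 mol/h.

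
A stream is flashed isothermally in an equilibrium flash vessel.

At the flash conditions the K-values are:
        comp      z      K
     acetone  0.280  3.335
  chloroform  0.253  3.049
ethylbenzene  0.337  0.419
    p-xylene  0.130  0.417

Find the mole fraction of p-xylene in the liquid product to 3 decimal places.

x_p-xylene = 0.220

Let β = V/F and solve Σ zᵢ(Kᵢ−1)/(1+β(Kᵢ−1)) = 0.
g(0) = ΣzᵢKᵢ − 1 = 0.901 and g(1) = 1 − Σzᵢ/Kᵢ = -0.283, so a root lies in (0, 1).
Newton–Raphson from β = 0.6:
  β = 0.600: g = 0.0877, g' = -0.851 → β = 0.703
  β = 0.703: g = 0.0005, g' = -0.849 → β = 0.704
Converged at β = 0.704.
Compositions from xᵢ = zᵢ/(1+β(Kᵢ−1)), yᵢ = Kᵢxᵢ:
  acetone: x = 0.106, y = 0.353
  chloroform: x = 0.104, y = 0.316
  ethylbenzene: x = 0.570, y = 0.239
  p-xylene: x = 0.220, y = 0.092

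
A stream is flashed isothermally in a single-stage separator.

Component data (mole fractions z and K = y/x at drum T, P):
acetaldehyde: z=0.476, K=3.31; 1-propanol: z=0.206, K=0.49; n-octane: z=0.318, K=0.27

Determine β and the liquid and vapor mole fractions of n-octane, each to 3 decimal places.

Rachford–Rice: g(β) = Σ zᵢ(Kᵢ−1)/(1+β(Kᵢ−1)) = 0.
g(0) = ΣzᵢKᵢ − 1 = 0.762 and g(1) = 1 − Σzᵢ/Kᵢ = -0.742, so a root lies in (0, 1).
Iterate (Newton) starting at β = 0.5:
  β = 0.500: g = 0.0036, g' = -1.064 → β = 0.503
Converged at β = 0.503.
Compositions from xᵢ = zᵢ/(1+β(Kᵢ−1)), yᵢ = Kᵢxᵢ:
  acetaldehyde: x = 0.220, y = 0.728
  1-propanol: x = 0.277, y = 0.136
  n-octane: x = 0.503, y = 0.136

β = 0.503, x_n-octane = 0.503, y_n-octane = 0.136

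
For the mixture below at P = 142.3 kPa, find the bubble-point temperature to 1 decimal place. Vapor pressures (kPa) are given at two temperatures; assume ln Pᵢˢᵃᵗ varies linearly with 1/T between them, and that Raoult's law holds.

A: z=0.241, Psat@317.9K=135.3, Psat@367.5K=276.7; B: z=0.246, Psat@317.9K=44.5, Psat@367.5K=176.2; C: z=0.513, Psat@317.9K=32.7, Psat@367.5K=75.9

T = 364.7 K

Bubble-point temperature: ΣzᵢPᵢˢᵃᵗ(T) = P. Interpolate ln Pᵢˢᵃᵗ = aᵢ + bᵢ/T.
  T = 317.9 K: ΣzᵢPᵢˢᵃᵗ = 60.33 kPa
  T = 367.5 K: ΣzᵢPᵢˢᵃᵗ = 148.97 kPa
  T = 342.7 K: ΣzᵢPᵢˢᵃᵗ = 97.10 kPa
  T = 355.1 K: ΣzᵢPᵢˢᵃᵗ = 120.92 kPa
  T = 361.3 K: ΣzᵢPᵢˢᵃᵗ = 134.39 kPa
  T = 364.4 K: ΣzᵢPᵢˢᵃᵗ = 141.53 kPa
  T = 365.9 K: ΣzᵢPᵢˢᵃᵗ = 145.09 kPa
Interpolating between 364.4 K and 365.9 K gives T ≈ 364.7 K.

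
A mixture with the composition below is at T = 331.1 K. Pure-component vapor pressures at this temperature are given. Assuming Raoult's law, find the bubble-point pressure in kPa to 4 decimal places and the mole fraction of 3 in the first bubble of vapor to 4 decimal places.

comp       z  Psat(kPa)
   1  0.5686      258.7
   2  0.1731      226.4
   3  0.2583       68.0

At the bubble point ψ → 0, so ΣzᵢKᵢ = 1 with Kᵢ = Pᵢˢᵃᵗ/P ⇒ P = ΣzᵢPᵢˢᵃᵗ.
P = 0.5686·258.7 + 0.1731·226.4 + 0.2583·68.0 = 203.8511 kPa
yᵢ = zᵢPᵢˢᵃᵗ/P ⇒ y_3 = 0.2583·68.0/203.8511 = 0.0862

Pbub = 203.8511 kPa, y_3 = 0.0862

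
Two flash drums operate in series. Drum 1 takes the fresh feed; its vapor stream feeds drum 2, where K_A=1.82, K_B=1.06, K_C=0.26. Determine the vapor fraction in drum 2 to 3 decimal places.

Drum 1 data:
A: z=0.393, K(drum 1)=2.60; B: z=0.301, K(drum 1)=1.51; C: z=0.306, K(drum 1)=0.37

V/F (drum 2) = 0.530

Drum 1:
Material balance + equilibrium reduce to Σ zᵢ(Kᵢ−1)/(1+ψ₁(Kᵢ−1)) = 0.
Feasibility: ΣzᵢKᵢ = 1.590, Σzᵢ/Kᵢ = 1.178 — both > 1, two phases present.
Newton–Raphson from ψ₁ = 0.5:
  ψ₁ = 0.500: g = 0.1902, g' = -0.619 → ψ₁ = 0.807
  ψ₁ = 0.807: g = -0.0092, g' = -0.734 → ψ₁ = 0.795
Converged at ψ₁ = 0.795.
Drum-1 compositions:
  A: x = 0.173, y = 0.450
  B: x = 0.214, y = 0.323
  C: x = 0.613, y = 0.227
Drum-2 feed = drum-1 vapor: z₂ = (0.4498, 0.3234, 0.2267).
Drum 2:
Material balance + equilibrium reduce to Σ zᵢ(Kᵢ−1)/(1+ψ₂(Kᵢ−1)) = 0.
Check two-phase: ΣzᵢKᵢ = 1.220 > 1 and Σzᵢ/Kᵢ = 1.424 > 1, so g(0) = 0.220 > 0 and g(1) = -0.424 < 0.
Newton–Raphson from ψ₂ = 0.5:
  ψ₂ = 0.500: g = 0.0141, g' = -0.466 → ψ₂ = 0.530
Converged at ψ₂ = 0.530.
  A: x = 0.314, y = 0.571
  B: x = 0.313, y = 0.332
  C: x = 0.373, y = 0.097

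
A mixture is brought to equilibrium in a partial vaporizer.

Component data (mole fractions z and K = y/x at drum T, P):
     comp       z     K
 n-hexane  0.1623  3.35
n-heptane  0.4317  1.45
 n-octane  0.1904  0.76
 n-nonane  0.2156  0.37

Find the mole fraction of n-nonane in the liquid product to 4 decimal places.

x_n-nonane = 0.3802

Rachford–Rice: g(ψ) = Σ zᵢ(Kᵢ−1)/(1+ψ(Kᵢ−1)) = 0.
Feasibility: ΣzᵢKᵢ = 1.3941, Σzᵢ/Kᵢ = 1.1794 — both > 1, two phases present.
Newton iteration, ψ⁰ = 0.5:
  ψ = 0.5000: g = 0.08373, g' = -0.4443 → ψ = 0.6885
  ψ = 0.6885: g = -0.00060, g' = -0.4643 → ψ = 0.6872
Converged at ψ = 0.6872.
Compositions from xᵢ = zᵢ/(1+ψ(Kᵢ−1)), yᵢ = Kᵢxᵢ:
  n-hexane: x = 0.0621, y = 0.2079
  n-heptane: x = 0.3297, y = 0.4781
  n-octane: x = 0.2280, y = 0.1733
  n-nonane: x = 0.3802, y = 0.1407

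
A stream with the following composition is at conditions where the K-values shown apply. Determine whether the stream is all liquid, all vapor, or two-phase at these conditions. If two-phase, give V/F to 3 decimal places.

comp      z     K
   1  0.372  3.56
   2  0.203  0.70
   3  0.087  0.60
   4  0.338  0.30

ΣzᵢKᵢ = 1.620; Σzᵢ/Kᵢ = 1.666.
Both exceed 1, so a two-phase solution exists.
Material balance + equilibrium reduce to Σ zᵢ(Kᵢ−1)/(1+ψ(Kᵢ−1)) = 0.
Newton iteration, ψ⁰ = 0.45:
  ψ = 0.450: g = -0.0157, g' = -0.925 → ψ = 0.433
Converged at ψ = 0.433.

two-phase, V/F = 0.433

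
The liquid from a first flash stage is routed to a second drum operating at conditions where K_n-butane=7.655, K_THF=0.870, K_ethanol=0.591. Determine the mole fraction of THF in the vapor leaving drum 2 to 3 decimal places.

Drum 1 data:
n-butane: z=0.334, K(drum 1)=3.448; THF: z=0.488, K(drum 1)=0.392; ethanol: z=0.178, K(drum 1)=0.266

y_THF (drum 2) = 0.559

Drum 1:
Newton iteration, ψ₁⁰ = 0.5:
  ψ₁ = 0.500: g = -0.2651, g' = -1.016 → ψ₁ = 0.239
  ψ₁ = 0.239: g = 0.0100, g' = -1.184 → ψ₁ = 0.248
Converged at ψ₁ = 0.248.
Drum-1 compositions:
  n-butane: x = 0.208, y = 0.717
  THF: x = 0.575, y = 0.225
  ethanol: x = 0.218, y = 0.058
Drum-2 feed = drum-1 liquid: z₂ = (0.2079, 0.5745, 0.2176).
Drum 2:
Let ψ₂ = V/F and solve Σ zᵢ(Kᵢ−1)/(1+ψ₂(Kᵢ−1)) = 0.
g(0) = ΣzᵢKᵢ − 1 = 1.220 and g(1) = 1 − Σzᵢ/Kᵢ = -0.056, so a root lies in (0, 1).
Newton–Raphson from ψ₂ = 0.5:
  ψ₂ = 0.500: g = 0.1280, g' = -0.560 → ψ₂ = 0.728
  ψ₂ = 0.728: g = 0.0274, g' = -0.355 → ψ₂ = 0.806
  ψ₂ = 0.806: g = 0.0014, g' = -0.321 → ψ₂ = 0.810
Converged at ψ₂ = 0.810.
  n-butane: x = 0.033, y = 0.249
  THF: x = 0.642, y = 0.559
  ethanol: x = 0.325, y = 0.192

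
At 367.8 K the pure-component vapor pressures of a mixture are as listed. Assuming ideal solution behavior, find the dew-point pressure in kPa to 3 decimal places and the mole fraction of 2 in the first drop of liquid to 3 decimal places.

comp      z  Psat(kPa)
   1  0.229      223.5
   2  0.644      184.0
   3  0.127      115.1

Pdew = 177.683 kPa, x_2 = 0.622

At the dew point ψ → 1, so Σzᵢ/Kᵢ = 1 with Kᵢ = Pᵢˢᵃᵗ/P ⇒ 1/P = Σzᵢ/Pᵢˢᵃᵗ.
1/P = 0.229/223.5 + 0.644/184.0 + 0.127/115.1 = 0.005628 ⇒ P = 177.683 kPa
xᵢ = zᵢP/Pᵢˢᵃᵗ ⇒ x_2 = 0.644·177.683/184.0 = 0.622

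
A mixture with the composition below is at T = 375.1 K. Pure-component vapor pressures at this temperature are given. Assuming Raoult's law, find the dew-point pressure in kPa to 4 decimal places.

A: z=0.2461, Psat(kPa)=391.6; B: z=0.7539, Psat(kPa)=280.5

Pdew = 301.5547 kPa

At the dew point ψ → 1, so Σzᵢ/Kᵢ = 1 with Kᵢ = Pᵢˢᵃᵗ/P ⇒ 1/P = Σzᵢ/Pᵢˢᵃᵗ.
1/P = 0.2461/391.6 + 0.7539/280.5 = 0.0033161 ⇒ P = 301.5547 kPa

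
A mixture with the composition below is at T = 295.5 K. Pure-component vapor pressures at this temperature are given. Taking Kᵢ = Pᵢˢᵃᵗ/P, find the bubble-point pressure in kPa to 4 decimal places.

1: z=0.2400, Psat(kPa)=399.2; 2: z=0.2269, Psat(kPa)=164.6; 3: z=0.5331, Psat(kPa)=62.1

Pbub = 166.2612 kPa

At the bubble point ψ → 0, so ΣzᵢKᵢ = 1 with Kᵢ = Pᵢˢᵃᵗ/P ⇒ P = ΣzᵢPᵢˢᵃᵗ.
P = 0.2400·399.2 + 0.2269·164.6 + 0.5331·62.1 = 166.2612 kPa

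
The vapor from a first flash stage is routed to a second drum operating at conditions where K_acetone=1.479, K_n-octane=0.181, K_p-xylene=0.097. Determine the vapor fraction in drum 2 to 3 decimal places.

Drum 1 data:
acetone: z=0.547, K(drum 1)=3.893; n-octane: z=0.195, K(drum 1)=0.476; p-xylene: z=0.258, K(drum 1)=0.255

V/F (drum 2) = 0.273

Drum 1:
Let ψ₁ = V/F and solve Σ zᵢ(Kᵢ−1)/(1+ψ₁(Kᵢ−1)) = 0.
Feasibility: ΣzᵢKᵢ = 2.288, Σzᵢ/Kᵢ = 1.562 — both > 1, two phases present.
Newton–Raphson from ψ₁ = 0.5:
  ψ₁ = 0.500: g = 0.2021, g' = -1.227 → ψ₁ = 0.665
  ψ₁ = 0.665: g = 0.0038, g' = -1.224 → ψ₁ = 0.668
Converged at ψ₁ = 0.668.
Drum-1 compositions:
  acetone: x = 0.187, y = 0.726
  n-octane: x = 0.300, y = 0.143
  p-xylene: x = 0.513, y = 0.131
Drum-2 feed = drum-1 vapor: z₂ = (0.7263, 0.1428, 0.1309).
Drum 2:
Iterate (Newton) starting at ψ₂ = 0.5:
  ψ₂ = 0.500: g = -0.1329, g' = -0.738 → ψ₂ = 0.320
  ψ₂ = 0.320: g = -0.0230, g' = -0.512 → ψ₂ = 0.275
  ψ₂ = 0.275: g = -0.0008, g' = -0.479 → ψ₂ = 0.273
Converged at ψ₂ = 0.273.
  acetone: x = 0.642, y = 0.950
  n-octane: x = 0.184, y = 0.033
  p-xylene: x = 0.174, y = 0.017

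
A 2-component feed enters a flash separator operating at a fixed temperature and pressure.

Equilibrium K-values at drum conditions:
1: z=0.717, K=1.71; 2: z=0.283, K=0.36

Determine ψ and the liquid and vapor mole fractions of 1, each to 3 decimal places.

Material balance + equilibrium reduce to Σ zᵢ(Kᵢ−1)/(1+ψ(Kᵢ−1)) = 0.
Check two-phase: ΣzᵢKᵢ = 1.328 > 1 and Σzᵢ/Kᵢ = 1.205 > 1, so g(0) = 0.328 > 0 and g(1) = -0.205 < 0.
Binary case is linear: z₁(K₁−1)(1+ψ(K₂−1)) + z₂(K₂−1)(1+ψ(K₁−1)) = 0
⇒ ψ = [z₁(K₁−1)+z₂(K₂−1)] / [−(K₁−1)(K₂−1)] = 0.3279/0.4544 = 0.722
Compositions from xᵢ = zᵢ/(1+ψ(Kᵢ−1)), yᵢ = Kᵢxᵢ:
  1: x = 0.474, y = 0.811
  2: x = 0.526, y = 0.189

ψ = 0.722, x_1 = 0.474, y_1 = 0.811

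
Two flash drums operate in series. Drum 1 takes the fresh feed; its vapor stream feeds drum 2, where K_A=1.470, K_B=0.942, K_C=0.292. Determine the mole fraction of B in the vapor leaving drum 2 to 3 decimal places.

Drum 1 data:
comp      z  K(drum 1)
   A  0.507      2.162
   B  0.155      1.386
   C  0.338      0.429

Drum 1:
Let ψ₁ = V/F and solve Σ zᵢ(Kᵢ−1)/(1+ψ₁(Kᵢ−1)) = 0.
Feasibility: ΣzᵢKᵢ = 1.456, Σzᵢ/Kᵢ = 1.134 — both > 1, two phases present.
Newton iteration, ψ₁⁰ = 0.5:
  ψ₁ = 0.500: g = 0.1527, g' = -0.506 → ψ₁ = 0.802
  ψ₁ = 0.802: g = -0.0053, g' = -0.572 → ψ₁ = 0.793
  ψ₁ = 0.793: g = -0.0000, g' = -0.567 → ψ₁ = 0.792
Converged at ψ₁ = 0.792.
Drum-1 compositions:
  A: x = 0.264, y = 0.571
  B: x = 0.119, y = 0.165
  C: x = 0.617, y = 0.265
Drum-2 feed = drum-1 vapor: z₂ = (0.5706, 0.1645, 0.2648).
Drum 2:
Material balance + equilibrium reduce to Σ zᵢ(Kᵢ−1)/(1+ψ₂(Kᵢ−1)) = 0.
g(0) = ΣzᵢKᵢ − 1 = 0.071 and g(1) = 1 − Σzᵢ/Kᵢ = -0.470, so a root lies in (0, 1).
Newton–Raphson from ψ₂ = 0.38:
  ψ₂ = 0.380: g = -0.0387, g' = -0.340 → ψ₂ = 0.266
  ψ₂ = 0.266: g = -0.0023, g' = -0.302 → ψ₂ = 0.258
Converged at ψ₂ = 0.258.
  A: x = 0.509, y = 0.748
  B: x = 0.167, y = 0.157
  C: x = 0.324, y = 0.095

y_B (drum 2) = 0.157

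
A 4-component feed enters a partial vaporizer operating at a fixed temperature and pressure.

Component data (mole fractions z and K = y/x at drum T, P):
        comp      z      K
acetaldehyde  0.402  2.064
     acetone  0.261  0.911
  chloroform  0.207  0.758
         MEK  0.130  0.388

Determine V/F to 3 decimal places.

Material balance + equilibrium reduce to Σ zᵢ(Kᵢ−1)/(1+V/F(Kᵢ−1)) = 0.
Feasibility: ΣzᵢKᵢ = 1.275, Σzᵢ/Kᵢ = 1.089 — both > 1, two phases present.
Newton iteration, V/F⁰ = 0.65:
  V/F = 0.650: g = 0.0366, g' = -0.313 → V/F = 0.767
  V/F = 0.767: g = -0.0009, g' = -0.332 → V/F = 0.764
Converged at V/F = 0.764.

V/F = 0.764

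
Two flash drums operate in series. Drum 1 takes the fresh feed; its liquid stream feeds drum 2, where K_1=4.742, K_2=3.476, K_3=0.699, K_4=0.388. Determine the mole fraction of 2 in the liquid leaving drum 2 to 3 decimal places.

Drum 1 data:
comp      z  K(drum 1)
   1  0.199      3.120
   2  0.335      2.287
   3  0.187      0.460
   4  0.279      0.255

x_2 (drum 2) = 0.110

Drum 1:
Newton iteration, ψ₁⁰ = 0.5:
  ψ₁ = 0.500: g = -0.0024, g' = -0.912 → ψ₁ = 0.497
Converged at ψ₁ = 0.497.
Drum-1 compositions:
  1: x = 0.097, y = 0.302
  2: x = 0.204, y = 0.467
  3: x = 0.256, y = 0.118
  4: x = 0.443, y = 0.113
Drum-2 feed = drum-1 liquid: z₂ = (0.0969, 0.2043, 0.2557, 0.4432).
Drum 2:
Rachford–Rice: g(ψ₂) = Σ zᵢ(Kᵢ−1)/(1+ψ₂(Kᵢ−1)) = 0.
Feasibility: ΣzᵢKᵢ = 1.520, Σzᵢ/Kᵢ = 1.587 — both > 1, two phases present.
Iterate (Newton) starting at ψ₂ = 0.48:
  ψ₂ = 0.480: g = -0.1133, g' = -0.799 → ψ₂ = 0.338
  ψ₂ = 0.338: g = 0.0075, g' = -0.928 → ψ₂ = 0.346
Converged at ψ₂ = 0.346.
  1: x = 0.042, y = 0.200
  2: x = 0.110, y = 0.382
  3: x = 0.285, y = 0.200
  4: x = 0.562, y = 0.218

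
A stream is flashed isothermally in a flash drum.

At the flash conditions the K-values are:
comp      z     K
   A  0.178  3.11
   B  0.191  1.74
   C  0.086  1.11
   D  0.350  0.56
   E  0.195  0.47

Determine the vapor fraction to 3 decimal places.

Iterate (Newton) starting at ψ = 0.5:
  ψ = 0.500: g = -0.0431, g' = -0.457 → ψ = 0.406
  ψ = 0.406: g = 0.0010, g' = -0.482 → ψ = 0.408
Converged at ψ = 0.408.

ψ = 0.408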